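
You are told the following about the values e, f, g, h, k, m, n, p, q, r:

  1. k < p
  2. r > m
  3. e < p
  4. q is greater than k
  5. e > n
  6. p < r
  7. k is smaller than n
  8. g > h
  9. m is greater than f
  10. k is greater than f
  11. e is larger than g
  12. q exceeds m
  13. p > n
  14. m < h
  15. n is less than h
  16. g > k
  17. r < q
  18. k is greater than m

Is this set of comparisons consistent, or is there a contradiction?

Every relation is compatible with f < m < k < n < h < g < e < p < r < q; the set is consistent.

consistent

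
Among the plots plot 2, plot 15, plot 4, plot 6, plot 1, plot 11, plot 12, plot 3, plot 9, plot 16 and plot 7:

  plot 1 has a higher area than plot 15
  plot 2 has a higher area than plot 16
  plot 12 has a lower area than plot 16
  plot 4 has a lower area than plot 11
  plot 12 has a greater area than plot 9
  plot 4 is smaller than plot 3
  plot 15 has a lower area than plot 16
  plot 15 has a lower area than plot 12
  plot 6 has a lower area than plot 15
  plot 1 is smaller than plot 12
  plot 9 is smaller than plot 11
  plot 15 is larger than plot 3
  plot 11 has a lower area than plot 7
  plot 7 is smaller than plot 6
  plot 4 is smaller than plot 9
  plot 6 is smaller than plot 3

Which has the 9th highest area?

plot 11

Piecing the relations together gives one ordering: plot 4 < plot 9 < plot 11 < plot 7 < plot 6 < plot 3 < plot 15 < plot 1 < plot 12 < plot 16 < plot 2.
Counting 9 from the largest end gives plot 11.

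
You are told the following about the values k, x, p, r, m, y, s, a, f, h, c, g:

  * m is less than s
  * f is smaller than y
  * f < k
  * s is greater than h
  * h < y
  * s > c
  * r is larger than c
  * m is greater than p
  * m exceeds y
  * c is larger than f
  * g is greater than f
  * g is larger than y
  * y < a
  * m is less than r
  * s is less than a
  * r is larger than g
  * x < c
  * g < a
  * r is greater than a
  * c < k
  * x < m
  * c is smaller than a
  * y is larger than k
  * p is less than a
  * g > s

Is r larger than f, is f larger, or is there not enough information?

Link the given pairs in sequence: f < c; c < k; k < y; y < m; m < s; s < g; g < a; a < r.
Chaining these gives f < c < k < y < m < s < g < a < r.
So r is larger.

r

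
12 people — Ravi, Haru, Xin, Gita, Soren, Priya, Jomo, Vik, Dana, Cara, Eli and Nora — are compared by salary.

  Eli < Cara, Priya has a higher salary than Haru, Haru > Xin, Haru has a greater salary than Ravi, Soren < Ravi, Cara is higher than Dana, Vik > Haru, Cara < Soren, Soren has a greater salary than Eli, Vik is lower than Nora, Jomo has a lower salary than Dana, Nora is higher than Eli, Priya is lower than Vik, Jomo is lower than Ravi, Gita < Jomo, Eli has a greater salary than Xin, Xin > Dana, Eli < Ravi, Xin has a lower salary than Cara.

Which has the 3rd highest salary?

Chaining the given pairs: Gita < Jomo < Dana < Xin < Eli < Cara < Soren < Ravi < Haru < Priya < Vik < Nora.
The 3rd largest is Priya.

Priya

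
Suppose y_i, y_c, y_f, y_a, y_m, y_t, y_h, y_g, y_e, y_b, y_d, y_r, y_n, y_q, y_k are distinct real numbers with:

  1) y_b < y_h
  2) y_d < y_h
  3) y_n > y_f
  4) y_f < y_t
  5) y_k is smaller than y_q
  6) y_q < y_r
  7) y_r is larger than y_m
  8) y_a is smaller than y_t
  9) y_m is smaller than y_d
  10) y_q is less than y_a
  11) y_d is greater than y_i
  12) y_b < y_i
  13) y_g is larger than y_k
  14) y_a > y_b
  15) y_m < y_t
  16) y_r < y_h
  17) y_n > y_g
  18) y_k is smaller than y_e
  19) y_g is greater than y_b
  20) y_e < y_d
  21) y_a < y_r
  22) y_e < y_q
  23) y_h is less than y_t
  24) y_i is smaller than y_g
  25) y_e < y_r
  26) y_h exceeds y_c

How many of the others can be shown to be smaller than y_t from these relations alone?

12

From y_t the given relations immediately reach y_m, y_f, y_a, y_h.
From those, y_b, y_q, y_d, y_r, y_c — 9 in total.
From those, y_k, y_e, y_i — 12 in total.
Nothing else is reachable below y_t; 12 in all.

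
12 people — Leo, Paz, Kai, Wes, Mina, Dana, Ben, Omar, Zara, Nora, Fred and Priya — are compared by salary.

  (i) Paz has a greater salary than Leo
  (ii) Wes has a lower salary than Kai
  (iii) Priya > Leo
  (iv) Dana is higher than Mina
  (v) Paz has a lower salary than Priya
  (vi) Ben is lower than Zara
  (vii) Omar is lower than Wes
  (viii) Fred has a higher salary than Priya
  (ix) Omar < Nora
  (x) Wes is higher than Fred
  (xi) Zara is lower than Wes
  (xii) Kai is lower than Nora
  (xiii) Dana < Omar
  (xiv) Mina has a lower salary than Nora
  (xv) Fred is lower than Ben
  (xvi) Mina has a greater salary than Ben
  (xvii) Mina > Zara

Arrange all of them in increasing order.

Leo < Paz < Priya < Fred < Ben < Zara < Mina < Dana < Omar < Wes < Kai < Nora

Nothing is placed below Leo, so it is least; from there Leo < Paz; Paz < Priya; Priya < Fred; Fred < Ben; Ben < Zara; Zara < Mina; Mina < Dana; Dana < Omar; Omar < Wes; Wes < Kai; Kai < Nora, each given directly.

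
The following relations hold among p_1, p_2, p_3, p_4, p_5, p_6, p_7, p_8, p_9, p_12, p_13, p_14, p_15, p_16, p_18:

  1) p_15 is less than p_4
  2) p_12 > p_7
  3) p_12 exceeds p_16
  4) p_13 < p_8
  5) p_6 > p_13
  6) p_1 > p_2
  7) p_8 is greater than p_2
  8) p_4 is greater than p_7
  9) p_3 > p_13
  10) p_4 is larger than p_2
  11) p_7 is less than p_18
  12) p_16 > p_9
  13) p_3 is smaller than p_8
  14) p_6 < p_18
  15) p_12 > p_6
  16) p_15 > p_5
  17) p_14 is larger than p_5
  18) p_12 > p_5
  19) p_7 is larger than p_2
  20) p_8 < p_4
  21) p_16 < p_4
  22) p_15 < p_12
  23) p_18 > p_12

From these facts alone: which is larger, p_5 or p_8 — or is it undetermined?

undetermined

Following every chain through p_5: above p_5 we get p_15, p_12, p_18, p_14, p_4.
p_8 is not reached, and no chain runs the other way from p_8 to p_5.
So the given relations leave the order of p_5 and p_8 undetermined.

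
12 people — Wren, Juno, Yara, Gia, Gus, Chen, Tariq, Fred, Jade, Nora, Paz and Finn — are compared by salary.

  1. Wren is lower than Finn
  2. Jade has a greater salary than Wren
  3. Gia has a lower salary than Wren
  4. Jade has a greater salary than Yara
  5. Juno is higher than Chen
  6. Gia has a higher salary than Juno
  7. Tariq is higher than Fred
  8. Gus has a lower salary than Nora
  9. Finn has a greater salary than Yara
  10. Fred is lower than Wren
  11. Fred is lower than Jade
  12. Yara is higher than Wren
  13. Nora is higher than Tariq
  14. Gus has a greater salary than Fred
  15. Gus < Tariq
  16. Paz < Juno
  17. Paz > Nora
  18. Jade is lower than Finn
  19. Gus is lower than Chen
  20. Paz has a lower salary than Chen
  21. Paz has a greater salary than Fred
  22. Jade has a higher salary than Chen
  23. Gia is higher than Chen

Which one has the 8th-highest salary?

Paz

Piecing the relations together gives one ordering: Fred < Gus < Tariq < Nora < Paz < Chen < Juno < Gia < Wren < Yara < Jade < Finn.
Counting 8 from the largest end gives Paz.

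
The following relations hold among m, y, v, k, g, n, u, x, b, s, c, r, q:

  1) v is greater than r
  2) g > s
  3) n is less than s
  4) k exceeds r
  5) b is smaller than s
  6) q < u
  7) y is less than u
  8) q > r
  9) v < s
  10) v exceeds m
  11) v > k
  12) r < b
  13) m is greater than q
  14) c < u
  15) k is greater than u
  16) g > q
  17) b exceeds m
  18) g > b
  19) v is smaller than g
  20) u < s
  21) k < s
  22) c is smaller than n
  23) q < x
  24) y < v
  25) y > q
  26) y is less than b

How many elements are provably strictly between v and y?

2

The relations place y below v. An element lies strictly between them when it is forced above y and also forced below v.
Above y: {b, u, k, s, g}. Below v: {r, c, q, m, u, k}.
Intersection: {u, k} — 2.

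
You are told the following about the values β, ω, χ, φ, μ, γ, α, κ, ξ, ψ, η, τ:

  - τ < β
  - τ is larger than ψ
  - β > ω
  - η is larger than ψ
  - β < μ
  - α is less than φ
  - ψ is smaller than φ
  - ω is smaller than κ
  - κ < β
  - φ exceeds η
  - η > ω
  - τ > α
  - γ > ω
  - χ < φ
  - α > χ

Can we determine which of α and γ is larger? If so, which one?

undetermined

Following every chain through α: above α we get τ, β, μ, φ; below α we get χ.
γ is not reached, and no chain runs the other way from γ to α.
So the given relations leave the order of α and γ undetermined.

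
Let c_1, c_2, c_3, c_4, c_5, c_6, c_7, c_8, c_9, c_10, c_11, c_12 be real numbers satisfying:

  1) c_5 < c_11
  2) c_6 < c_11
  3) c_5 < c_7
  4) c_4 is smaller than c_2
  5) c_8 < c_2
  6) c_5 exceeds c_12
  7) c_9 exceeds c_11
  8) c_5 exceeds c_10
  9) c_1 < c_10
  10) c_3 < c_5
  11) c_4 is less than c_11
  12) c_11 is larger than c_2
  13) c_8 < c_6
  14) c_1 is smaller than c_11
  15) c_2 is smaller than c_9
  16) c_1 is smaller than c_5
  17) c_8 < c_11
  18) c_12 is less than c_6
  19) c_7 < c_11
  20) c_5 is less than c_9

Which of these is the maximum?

c_9

Chaining downward from c_9: directly below it, c_5, c_2, c_11; then c_12, c_1, c_8, c_6, c_4, c_10, c_3, c_7.
That covers every other element, and nothing is given above c_9, so c_9 is the maximum.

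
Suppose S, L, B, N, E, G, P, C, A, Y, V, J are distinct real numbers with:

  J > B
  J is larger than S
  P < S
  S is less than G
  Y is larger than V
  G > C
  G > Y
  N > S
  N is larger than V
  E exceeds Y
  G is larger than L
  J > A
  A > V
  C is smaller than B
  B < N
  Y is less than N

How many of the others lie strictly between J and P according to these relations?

1

The relations place P below J. An element lies strictly between them when it is forced above P and also forced below J.
Above P: {S, G, N}. Below J: {C, V, A, B, S}.
Intersection: {S} — 1.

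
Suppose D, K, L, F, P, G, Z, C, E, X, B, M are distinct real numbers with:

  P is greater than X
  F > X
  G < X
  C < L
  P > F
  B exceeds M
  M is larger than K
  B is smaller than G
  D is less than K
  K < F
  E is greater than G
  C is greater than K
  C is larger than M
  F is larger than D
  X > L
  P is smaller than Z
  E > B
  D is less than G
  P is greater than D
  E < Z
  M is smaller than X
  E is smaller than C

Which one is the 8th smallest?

The consecutive relations fix a unique order: D < K < M < B < G < E < C < L < X < F < P < Z.
Counting 8 from the smallest end gives L.

L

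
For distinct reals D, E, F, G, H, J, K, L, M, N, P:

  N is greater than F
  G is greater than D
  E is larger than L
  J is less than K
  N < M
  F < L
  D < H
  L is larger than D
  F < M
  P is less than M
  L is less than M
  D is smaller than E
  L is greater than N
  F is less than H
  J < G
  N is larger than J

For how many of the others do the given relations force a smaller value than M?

6

From M the given relations immediately reach F, P, N, L.
From those, D, J — 6 in total.
Nothing else is reachable below M; 6 in all.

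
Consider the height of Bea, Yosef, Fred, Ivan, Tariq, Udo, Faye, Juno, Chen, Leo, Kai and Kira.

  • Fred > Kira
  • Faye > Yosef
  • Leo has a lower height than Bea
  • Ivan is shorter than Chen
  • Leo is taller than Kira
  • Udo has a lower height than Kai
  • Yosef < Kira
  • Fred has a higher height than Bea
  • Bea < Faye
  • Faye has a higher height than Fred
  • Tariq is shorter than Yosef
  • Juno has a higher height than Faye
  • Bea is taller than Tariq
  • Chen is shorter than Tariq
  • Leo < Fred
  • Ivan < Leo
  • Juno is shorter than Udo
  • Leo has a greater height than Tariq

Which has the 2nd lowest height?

Piecing the relations together gives one ordering: Ivan < Chen < Tariq < Yosef < Kira < Leo < Bea < Fred < Faye < Juno < Udo < Kai.
The 2nd smallest is Chen.

Chen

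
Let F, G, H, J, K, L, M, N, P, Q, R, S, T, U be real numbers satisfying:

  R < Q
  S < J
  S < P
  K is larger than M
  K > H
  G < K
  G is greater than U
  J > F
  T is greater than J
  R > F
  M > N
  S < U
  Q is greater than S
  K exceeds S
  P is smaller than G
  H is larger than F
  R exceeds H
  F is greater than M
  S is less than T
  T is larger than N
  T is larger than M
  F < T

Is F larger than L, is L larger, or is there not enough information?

undetermined

Following every chain through L: nothing is chained to L.
F is not reached, and no chain runs the other way from F to L.
So the given relations leave the order of L and F undetermined.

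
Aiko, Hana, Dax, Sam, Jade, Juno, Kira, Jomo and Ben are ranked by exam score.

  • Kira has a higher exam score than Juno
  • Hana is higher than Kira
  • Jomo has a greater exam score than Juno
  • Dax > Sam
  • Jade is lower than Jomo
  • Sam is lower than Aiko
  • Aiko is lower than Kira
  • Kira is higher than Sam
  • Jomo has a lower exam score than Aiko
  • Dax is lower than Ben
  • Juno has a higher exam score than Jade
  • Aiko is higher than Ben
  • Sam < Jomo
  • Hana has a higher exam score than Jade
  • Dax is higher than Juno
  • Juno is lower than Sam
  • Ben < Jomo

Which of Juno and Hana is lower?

Juno < Sam and Sam < Dax give Juno < Dax.
Then Dax < Ben extends the chain to Ben.
With Ben < Jomo: Juno < Sam < Dax < Ben < Jomo.
Then Jomo < Aiko extends the chain to Aiko.
Then Aiko < Kira extends the chain to Kira.
Then Kira < Hana extends the chain to Hana.
So Juno < Hana; Juno is the lower of the two.

Juno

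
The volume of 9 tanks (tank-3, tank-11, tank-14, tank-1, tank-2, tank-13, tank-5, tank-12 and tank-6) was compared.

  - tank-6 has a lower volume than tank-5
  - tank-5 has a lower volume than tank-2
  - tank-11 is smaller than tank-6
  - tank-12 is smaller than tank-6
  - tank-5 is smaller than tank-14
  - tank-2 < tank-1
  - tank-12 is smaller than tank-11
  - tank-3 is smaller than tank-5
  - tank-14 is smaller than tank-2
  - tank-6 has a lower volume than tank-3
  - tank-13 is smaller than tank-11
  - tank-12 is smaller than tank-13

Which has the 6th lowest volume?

Chaining the given pairs: tank-12 < tank-13 < tank-11 < tank-6 < tank-3 < tank-5 < tank-14 < tank-2 < tank-1.
The 6th smallest is tank-5.

tank-5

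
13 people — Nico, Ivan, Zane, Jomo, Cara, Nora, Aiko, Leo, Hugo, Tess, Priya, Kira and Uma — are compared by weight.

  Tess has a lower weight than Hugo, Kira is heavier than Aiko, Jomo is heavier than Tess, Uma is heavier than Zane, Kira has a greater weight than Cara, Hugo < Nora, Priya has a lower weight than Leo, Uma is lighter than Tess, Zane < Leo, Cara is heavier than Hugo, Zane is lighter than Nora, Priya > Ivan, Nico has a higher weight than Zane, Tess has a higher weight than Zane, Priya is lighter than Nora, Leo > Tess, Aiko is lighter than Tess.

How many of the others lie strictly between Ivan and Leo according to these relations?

1

The relations place Ivan below Leo. An element lies strictly between them when it is forced above Ivan and also forced below Leo.
Above Ivan: {Priya, Nora}. Below Leo: {Zane, Aiko, Uma, Tess, Priya}.
Intersection: {Priya} — 1.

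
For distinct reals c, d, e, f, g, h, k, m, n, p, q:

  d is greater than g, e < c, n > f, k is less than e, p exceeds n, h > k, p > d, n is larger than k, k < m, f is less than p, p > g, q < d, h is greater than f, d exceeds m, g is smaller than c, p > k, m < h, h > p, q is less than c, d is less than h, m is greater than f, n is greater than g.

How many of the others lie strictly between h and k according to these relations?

4

Chaining upward from k reaches: m, e, d, n, p, c.
Chaining downward from h reaches: f, m, q, g, d, n, p.
Strictly between k and h are those in both lists: m, d, n, p — 4 elements.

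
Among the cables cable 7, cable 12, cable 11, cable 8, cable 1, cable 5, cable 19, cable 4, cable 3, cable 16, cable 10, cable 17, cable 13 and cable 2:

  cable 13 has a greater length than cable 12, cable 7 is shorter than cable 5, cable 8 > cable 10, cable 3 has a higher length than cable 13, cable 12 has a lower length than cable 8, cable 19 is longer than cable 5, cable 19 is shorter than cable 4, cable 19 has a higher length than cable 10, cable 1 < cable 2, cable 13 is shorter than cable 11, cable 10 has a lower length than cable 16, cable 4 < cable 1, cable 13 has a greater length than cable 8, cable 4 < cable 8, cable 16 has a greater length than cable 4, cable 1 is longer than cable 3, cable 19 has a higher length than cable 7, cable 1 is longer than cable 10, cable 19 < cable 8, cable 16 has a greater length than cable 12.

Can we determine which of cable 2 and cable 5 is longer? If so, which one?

cable 2

The relevant relations are cable 5 < cable 19; cable 19 < cable 4; cable 4 < cable 8; cable 8 < cable 13; cable 13 < cable 3; cable 3 < cable 1; cable 1 < cable 2.
Together: cable 5 < cable 19 < cable 4 < cable 8 < cable 13 < cable 3 < cable 1 < cable 2.
So cable 2 is longer.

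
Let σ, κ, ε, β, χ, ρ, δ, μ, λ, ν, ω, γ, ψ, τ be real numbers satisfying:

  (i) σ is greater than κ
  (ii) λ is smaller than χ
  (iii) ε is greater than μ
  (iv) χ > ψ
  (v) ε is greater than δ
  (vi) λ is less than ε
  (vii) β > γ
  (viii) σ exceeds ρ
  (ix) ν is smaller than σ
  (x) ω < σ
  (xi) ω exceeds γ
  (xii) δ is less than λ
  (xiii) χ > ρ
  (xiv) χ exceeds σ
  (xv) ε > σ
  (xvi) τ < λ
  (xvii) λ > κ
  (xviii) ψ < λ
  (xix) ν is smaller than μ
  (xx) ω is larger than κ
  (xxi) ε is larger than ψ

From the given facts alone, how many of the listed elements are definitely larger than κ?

5

The elements the relations force above κ are ω, λ, σ, ε, χ — no chain reaches any other.
That is 5.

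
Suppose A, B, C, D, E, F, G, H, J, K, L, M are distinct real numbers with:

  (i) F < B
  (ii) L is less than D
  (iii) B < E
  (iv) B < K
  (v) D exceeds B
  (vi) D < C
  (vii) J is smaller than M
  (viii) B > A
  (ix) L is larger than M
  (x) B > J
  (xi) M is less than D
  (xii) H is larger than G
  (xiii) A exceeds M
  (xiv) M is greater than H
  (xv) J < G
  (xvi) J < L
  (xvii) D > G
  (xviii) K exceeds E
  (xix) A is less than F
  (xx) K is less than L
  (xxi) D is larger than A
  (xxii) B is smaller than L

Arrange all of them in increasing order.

The consecutive links are each given: J < G; G < H; H < M; M < A; A < F; F < B; B < E; E < K; K < L; L < D; D < C.

J < G < H < M < A < F < B < E < K < L < D < C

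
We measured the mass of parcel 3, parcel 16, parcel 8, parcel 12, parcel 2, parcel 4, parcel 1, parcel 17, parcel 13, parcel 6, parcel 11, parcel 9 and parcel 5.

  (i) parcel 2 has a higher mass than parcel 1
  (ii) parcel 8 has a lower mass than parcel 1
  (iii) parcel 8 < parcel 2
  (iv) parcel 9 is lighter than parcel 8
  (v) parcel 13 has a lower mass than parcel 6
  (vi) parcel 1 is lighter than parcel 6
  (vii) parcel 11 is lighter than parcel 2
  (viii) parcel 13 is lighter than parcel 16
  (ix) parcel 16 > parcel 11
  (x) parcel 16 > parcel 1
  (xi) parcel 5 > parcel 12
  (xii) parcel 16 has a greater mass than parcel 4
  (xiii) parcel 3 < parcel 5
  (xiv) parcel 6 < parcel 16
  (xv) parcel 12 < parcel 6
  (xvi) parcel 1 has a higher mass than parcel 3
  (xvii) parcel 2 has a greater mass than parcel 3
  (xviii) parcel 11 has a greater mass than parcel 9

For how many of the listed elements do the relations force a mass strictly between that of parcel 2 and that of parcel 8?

1

Chaining upward from parcel 8 reaches: parcel 1, parcel 6, parcel 16.
Chaining downward from parcel 2 reaches: parcel 3, parcel 9, parcel 1, parcel 11.
Strictly between parcel 8 and parcel 2 are those in both lists: parcel 1 — 1 element.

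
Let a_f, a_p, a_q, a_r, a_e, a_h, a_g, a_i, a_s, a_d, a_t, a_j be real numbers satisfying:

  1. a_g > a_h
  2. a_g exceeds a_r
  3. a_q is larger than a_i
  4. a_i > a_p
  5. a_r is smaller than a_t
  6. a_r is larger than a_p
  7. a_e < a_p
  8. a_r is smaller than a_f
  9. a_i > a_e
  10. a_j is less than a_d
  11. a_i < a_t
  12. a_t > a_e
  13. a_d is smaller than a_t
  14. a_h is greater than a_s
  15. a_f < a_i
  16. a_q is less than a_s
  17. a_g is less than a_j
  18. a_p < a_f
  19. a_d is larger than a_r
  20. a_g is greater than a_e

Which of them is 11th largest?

Chaining the given pairs: a_e < a_p < a_r < a_f < a_i < a_q < a_s < a_h < a_g < a_j < a_d < a_t.
The 11th largest is a_p.

a_p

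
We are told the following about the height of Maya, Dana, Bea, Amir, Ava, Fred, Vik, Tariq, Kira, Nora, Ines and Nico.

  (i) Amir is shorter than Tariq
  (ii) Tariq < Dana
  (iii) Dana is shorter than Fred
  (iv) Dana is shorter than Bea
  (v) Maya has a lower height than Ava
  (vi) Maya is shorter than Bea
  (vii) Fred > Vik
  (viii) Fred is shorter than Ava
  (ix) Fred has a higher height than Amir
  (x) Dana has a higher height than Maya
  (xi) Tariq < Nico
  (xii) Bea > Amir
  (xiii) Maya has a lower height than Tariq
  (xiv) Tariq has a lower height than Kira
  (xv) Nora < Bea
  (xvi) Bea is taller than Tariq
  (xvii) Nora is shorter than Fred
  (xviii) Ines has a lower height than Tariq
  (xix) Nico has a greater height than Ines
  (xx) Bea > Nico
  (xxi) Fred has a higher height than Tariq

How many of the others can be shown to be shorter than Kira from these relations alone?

4

The elements the relations force below Kira are Ines, Amir, Maya, Tariq — no chain reaches any other.
That is 4.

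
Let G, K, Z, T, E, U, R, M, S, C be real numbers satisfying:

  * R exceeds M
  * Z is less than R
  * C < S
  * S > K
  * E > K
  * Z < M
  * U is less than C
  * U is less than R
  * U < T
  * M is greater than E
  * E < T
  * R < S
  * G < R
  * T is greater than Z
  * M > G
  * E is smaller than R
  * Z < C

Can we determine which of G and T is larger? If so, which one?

Following every chain through G: above G we get M, R, S.
T is not reached, and no chain runs the other way from T to G.
So the given relations leave the order of G and T undetermined.

undetermined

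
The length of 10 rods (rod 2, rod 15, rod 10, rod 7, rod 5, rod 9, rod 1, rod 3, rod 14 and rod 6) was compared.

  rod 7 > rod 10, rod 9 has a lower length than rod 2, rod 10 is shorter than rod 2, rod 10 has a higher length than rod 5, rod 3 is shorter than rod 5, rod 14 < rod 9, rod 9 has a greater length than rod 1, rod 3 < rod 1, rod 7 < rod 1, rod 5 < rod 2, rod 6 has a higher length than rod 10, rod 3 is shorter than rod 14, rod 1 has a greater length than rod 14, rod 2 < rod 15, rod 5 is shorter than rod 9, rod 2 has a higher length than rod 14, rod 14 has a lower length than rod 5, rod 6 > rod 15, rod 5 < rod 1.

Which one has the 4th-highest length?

Piecing the relations together gives one ordering: rod 3 < rod 14 < rod 5 < rod 10 < rod 7 < rod 1 < rod 9 < rod 2 < rod 15 < rod 6.
The 4th largest is rod 9.

rod 9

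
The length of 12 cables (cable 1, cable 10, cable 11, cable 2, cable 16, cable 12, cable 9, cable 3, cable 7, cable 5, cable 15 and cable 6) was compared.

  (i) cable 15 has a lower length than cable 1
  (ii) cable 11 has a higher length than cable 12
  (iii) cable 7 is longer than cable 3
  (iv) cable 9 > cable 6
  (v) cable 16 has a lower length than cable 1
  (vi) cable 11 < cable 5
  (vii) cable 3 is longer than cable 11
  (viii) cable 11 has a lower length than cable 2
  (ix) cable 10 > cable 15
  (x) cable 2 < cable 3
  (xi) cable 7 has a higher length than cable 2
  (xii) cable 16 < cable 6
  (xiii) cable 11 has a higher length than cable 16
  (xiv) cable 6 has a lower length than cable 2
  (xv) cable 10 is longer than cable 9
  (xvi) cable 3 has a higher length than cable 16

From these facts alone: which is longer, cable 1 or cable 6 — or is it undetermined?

Following every chain through cable 6: above cable 6 we get cable 2, cable 9, cable 3, cable 10, cable 7; below cable 6 we get cable 16.
cable 1 is not reached, and no chain runs the other way from cable 1 to cable 6.
So the given relations leave the order of cable 6 and cable 1 undetermined.

undetermined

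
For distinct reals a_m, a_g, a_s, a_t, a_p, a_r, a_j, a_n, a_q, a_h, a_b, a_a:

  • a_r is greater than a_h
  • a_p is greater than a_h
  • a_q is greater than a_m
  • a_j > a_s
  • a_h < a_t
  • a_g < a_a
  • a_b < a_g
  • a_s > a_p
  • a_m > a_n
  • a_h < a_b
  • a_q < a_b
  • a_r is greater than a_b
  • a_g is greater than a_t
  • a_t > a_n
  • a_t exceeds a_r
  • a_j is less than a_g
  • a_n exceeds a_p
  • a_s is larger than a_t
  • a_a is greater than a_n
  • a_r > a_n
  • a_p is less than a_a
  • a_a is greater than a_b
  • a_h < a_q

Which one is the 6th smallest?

Piecing the relations together gives one ordering: a_h < a_p < a_n < a_m < a_q < a_b < a_r < a_t < a_s < a_j < a_g < a_a.
Counting 6 from the smallest end gives a_b.

a_b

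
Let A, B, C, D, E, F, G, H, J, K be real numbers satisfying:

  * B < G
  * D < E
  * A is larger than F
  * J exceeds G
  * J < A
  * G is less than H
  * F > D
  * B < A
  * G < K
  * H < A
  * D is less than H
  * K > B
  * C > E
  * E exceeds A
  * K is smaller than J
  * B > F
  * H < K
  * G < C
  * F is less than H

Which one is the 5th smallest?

The consecutive relations fix a unique order: D < F < B < G < H < K < J < A < E < C.
The 5th smallest is H.

H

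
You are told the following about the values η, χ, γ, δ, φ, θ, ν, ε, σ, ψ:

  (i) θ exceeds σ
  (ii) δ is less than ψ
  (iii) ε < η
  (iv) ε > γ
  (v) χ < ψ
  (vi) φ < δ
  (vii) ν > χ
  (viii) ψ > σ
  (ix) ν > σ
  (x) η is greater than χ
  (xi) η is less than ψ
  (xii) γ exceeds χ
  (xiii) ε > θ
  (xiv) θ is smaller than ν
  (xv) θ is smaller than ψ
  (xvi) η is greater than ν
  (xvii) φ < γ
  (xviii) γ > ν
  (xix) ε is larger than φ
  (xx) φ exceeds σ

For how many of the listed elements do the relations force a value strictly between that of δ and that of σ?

The relations place σ below δ. An element lies strictly between them when it is forced above σ and also forced below δ.
Above σ: {φ, θ, ν, γ, ε, η, ψ}. Below δ: {φ}.
Intersection: {φ} — 1.

1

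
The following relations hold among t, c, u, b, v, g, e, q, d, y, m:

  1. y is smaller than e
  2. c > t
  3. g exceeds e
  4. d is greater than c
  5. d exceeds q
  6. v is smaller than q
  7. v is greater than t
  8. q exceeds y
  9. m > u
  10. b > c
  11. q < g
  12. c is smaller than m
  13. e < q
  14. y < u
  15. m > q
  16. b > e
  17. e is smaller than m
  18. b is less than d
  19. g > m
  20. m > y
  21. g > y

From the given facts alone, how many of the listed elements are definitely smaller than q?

Directly below q: v, y, e.
One step further: t (4 so far).
No other element is forced below q by the given relations, so the count is 4.

4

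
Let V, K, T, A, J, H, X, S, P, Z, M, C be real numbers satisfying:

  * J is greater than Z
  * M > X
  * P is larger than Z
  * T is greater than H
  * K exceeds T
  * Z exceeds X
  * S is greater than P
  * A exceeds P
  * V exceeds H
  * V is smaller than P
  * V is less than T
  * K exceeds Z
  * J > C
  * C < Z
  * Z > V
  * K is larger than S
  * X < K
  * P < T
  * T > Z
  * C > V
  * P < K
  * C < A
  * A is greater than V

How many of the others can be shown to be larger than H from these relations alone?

9

From H the given relations immediately reach V, T.
From those, C, Z, P, A, K — 7 in total.
From those, S, J — 9 in total.
Nothing else is reachable above H; 9 in all.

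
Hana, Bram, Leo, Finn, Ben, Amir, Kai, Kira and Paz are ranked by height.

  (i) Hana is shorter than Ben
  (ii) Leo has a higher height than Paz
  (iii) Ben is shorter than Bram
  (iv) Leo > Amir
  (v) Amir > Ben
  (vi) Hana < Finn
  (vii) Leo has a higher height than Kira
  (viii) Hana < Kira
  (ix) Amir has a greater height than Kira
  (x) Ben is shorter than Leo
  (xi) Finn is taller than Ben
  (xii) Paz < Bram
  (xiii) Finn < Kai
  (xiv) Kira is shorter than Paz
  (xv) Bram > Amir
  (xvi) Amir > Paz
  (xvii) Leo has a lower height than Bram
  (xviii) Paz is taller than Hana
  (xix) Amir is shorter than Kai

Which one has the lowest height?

Hana

Ben is not least since Hana < Ben; Kira is not least since Hana < Kira; Paz is not least since Hana < Paz; Finn is not least since Hana < Finn; Amir is not least since Kira < Amir; Kai is not least since Finn < Kai; Leo is not least since Paz < Leo; Bram is not least since Ben < Bram.
Only Hana has nothing below it, so Hana is the lowest height.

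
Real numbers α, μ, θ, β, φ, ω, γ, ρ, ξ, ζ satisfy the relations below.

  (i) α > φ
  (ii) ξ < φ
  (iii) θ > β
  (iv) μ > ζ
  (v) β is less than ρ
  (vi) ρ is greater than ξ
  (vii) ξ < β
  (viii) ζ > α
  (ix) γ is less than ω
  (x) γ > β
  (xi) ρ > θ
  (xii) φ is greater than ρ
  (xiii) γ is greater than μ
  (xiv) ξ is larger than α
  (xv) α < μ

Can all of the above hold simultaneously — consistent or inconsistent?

inconsistent

Chaining the given relations yields ξ < β < θ < ρ < φ < α, so ξ < α. But one relation states α < ξ. These cannot both hold.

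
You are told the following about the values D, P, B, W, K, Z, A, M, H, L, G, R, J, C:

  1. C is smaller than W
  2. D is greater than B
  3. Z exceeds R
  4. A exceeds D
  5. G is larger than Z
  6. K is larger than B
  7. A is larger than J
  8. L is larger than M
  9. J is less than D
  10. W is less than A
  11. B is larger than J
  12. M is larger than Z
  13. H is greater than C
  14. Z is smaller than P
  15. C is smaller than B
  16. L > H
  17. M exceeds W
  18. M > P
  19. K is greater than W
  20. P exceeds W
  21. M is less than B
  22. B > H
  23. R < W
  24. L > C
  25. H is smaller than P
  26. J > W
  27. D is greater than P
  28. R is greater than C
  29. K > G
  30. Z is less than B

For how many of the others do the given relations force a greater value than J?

4

From J the given relations immediately reach B, D, A.
From those, K — 4 in total.
No other element is forced above J by the given relations, so the count is 4.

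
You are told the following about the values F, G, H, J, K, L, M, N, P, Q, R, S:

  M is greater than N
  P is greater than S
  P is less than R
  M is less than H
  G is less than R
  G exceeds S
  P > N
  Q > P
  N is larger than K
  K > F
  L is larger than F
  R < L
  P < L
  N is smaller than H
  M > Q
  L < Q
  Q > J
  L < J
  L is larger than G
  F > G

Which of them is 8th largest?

The consecutive relations fix a unique order: S < G < F < K < N < P < R < L < J < Q < M < H.
Counting 8 from the largest end gives N.

N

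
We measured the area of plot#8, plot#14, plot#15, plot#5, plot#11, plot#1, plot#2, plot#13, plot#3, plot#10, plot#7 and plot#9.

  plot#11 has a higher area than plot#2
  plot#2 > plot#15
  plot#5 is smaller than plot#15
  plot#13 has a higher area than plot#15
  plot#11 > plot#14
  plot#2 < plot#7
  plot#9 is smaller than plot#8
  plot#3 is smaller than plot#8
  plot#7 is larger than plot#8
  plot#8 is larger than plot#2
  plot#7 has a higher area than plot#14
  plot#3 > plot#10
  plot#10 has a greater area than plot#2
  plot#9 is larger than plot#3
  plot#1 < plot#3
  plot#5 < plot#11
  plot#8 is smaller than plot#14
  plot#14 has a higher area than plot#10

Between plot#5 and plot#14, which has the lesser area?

plot#5

plot#5 < plot#15 and plot#15 < plot#2 give plot#5 < plot#2.
Then plot#2 < plot#10 extends the chain to plot#10.
Then plot#10 < plot#3 extends the chain to plot#3.
With plot#3 < plot#9: plot#5 < plot#15 < plot#2 < plot#10 < plot#3 < plot#9.
With plot#9 < plot#8: plot#5 < plot#15 < plot#2 < plot#10 < plot#3 < plot#9 < plot#8.
Then plot#8 < plot#14 extends the chain to plot#14.
So plot#5 < plot#14; plot#5 is the smaller of the two.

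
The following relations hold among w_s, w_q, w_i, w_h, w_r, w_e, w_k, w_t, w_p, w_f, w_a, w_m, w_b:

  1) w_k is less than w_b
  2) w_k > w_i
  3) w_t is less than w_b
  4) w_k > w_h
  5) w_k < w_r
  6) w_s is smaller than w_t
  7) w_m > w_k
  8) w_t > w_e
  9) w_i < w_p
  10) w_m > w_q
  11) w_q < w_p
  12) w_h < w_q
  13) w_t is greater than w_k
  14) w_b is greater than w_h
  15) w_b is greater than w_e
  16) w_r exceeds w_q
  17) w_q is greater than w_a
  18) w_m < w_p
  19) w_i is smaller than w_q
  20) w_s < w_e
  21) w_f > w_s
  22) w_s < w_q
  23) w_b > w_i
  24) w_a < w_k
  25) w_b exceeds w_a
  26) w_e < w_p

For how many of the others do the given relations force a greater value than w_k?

Directly above w_k: w_t, w_r, w_m, w_b.
One step further: w_p (5 so far).
Nothing else is reachable above w_k; 5 in all.

5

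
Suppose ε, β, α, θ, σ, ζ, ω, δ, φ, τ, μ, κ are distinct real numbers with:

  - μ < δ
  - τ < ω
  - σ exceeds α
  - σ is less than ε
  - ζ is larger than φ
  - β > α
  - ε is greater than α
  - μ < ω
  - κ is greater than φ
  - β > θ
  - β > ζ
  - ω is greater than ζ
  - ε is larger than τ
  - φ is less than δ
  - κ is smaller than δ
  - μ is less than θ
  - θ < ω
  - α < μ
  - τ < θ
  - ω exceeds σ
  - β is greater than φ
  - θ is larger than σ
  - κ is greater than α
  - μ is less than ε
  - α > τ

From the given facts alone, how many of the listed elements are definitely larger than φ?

5

From φ the given relations immediately reach ζ, κ, δ, β.
From those, ω — 5 in total.
No other element is forced above φ by the given relations, so the count is 5.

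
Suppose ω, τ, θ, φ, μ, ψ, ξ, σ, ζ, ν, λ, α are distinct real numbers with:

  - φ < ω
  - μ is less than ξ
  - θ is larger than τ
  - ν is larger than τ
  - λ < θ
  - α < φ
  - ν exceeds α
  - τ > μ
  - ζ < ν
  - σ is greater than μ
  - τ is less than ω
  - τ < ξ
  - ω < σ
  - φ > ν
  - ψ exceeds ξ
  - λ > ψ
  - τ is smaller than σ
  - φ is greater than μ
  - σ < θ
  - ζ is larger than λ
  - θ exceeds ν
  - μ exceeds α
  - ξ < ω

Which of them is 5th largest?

Piecing the relations together gives one ordering: α < μ < τ < ξ < ψ < λ < ζ < ν < φ < ω < σ < θ.
Counting 5 from the largest end gives ν.

ν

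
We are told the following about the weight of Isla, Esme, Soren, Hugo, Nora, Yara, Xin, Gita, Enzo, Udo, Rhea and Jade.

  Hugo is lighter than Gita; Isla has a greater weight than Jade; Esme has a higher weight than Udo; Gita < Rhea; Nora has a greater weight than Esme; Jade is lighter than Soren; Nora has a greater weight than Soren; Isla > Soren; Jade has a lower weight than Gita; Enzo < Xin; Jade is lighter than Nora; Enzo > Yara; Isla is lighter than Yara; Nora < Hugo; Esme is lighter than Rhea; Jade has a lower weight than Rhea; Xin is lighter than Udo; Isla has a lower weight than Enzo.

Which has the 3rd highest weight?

Piecing the relations together gives one ordering: Jade < Soren < Isla < Yara < Enzo < Xin < Udo < Esme < Nora < Hugo < Gita < Rhea.
The 3rd largest is Hugo.

Hugo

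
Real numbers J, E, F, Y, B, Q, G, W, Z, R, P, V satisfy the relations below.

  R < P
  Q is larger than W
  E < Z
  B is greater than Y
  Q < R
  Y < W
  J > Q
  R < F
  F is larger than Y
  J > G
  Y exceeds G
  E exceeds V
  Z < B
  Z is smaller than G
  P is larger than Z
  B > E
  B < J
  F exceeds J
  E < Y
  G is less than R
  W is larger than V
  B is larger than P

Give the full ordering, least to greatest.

V < E < Z < G < Y < W < Q < R < P < B < J < F

Nothing is placed below V, so it is least; from there V < E; E < Z; Z < G; G < Y; Y < W; W < Q; Q < R; R < P; P < B; B < J; J < F, each given directly.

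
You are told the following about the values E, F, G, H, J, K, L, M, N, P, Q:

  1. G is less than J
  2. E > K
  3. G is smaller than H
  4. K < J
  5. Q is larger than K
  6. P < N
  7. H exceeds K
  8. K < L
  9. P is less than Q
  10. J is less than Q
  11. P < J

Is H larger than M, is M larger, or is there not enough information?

undetermined

Following every chain through M: nothing is chained to M.
H is not reached, and no chain runs the other way from H to M.
So the given relations leave the order of M and H undetermined.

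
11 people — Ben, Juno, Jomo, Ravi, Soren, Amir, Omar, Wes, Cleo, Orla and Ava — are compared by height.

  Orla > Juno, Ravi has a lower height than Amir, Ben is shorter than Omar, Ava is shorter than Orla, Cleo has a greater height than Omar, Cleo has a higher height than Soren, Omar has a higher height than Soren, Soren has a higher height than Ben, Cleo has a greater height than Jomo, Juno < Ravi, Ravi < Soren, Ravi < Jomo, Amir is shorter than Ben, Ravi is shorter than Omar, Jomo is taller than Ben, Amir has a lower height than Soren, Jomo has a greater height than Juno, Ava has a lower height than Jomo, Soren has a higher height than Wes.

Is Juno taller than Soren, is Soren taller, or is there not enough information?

Soren

Following the relations from Juno: Juno < Ravi < Amir < Ben < Soren.
So Soren is taller.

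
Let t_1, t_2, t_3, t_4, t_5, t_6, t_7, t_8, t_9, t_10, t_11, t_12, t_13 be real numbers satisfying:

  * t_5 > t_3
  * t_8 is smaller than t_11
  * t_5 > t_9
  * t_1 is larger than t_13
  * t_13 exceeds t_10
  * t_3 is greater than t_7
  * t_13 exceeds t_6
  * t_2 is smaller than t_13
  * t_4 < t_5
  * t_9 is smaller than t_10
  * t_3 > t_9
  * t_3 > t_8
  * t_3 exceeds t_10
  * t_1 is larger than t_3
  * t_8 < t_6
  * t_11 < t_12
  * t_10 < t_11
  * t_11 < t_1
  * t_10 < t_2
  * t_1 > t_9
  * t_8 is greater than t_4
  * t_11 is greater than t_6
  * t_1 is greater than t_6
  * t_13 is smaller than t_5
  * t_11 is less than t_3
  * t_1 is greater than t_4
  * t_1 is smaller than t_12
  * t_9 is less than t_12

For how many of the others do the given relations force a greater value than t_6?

The elements the relations force above t_6 are t_11, t_3, t_13, t_1, t_12, t_5 — no chain reaches any other.
That is 6.

6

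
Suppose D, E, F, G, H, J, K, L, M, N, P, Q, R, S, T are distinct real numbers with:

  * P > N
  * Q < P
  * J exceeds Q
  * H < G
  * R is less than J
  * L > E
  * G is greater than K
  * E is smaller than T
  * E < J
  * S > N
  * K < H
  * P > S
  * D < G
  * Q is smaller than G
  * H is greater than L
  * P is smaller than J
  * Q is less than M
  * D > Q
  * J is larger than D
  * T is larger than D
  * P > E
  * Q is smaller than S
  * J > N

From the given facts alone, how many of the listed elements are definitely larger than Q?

From Q the given relations immediately reach S, D, P, M, J, G.
From those, T — 7 in total.
No other element is forced above Q by the given relations, so the count is 7.

7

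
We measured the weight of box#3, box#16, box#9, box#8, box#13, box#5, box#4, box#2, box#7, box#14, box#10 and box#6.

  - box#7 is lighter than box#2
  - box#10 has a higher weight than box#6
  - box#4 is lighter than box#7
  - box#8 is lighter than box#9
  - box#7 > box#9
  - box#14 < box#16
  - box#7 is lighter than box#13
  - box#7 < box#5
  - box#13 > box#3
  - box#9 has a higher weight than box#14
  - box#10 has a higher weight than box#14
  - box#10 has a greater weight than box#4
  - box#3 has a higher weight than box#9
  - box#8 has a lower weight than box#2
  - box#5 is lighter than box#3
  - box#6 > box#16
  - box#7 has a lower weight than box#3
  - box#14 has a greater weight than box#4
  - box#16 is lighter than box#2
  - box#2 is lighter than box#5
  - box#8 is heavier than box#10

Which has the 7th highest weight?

The consecutive relations fix a unique order: box#4 < box#14 < box#16 < box#6 < box#10 < box#8 < box#9 < box#7 < box#2 < box#5 < box#3 < box#13.
Counting 7 from the largest end gives box#8.

box#8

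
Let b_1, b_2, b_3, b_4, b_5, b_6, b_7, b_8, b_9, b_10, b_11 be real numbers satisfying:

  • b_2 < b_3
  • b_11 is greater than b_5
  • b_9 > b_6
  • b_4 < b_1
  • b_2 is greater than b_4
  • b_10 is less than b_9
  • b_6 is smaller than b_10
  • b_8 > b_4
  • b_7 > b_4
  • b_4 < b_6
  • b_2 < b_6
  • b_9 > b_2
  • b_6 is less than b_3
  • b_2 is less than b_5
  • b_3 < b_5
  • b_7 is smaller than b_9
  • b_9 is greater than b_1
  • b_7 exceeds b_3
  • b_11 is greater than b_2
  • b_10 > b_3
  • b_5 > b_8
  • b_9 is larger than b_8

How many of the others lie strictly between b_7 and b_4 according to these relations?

3

Chaining upward from b_4 reaches: b_8, b_2, b_6, b_3, b_10, b_5, b_11, b_1, b_9.
Chaining downward from b_7 reaches: b_2, b_6, b_3.
Strictly between b_4 and b_7 are those in both lists: b_2, b_6, b_3 — 3 elements.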